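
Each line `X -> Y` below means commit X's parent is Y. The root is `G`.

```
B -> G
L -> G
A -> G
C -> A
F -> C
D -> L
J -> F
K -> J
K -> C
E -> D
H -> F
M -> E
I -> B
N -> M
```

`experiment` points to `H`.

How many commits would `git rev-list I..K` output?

5

Reachable from K: {A, C, F, G, J, K}.
Reachable from I: {B, G, I}.
In K's history but not I's: {A, C, F, J, K} — 5 commits.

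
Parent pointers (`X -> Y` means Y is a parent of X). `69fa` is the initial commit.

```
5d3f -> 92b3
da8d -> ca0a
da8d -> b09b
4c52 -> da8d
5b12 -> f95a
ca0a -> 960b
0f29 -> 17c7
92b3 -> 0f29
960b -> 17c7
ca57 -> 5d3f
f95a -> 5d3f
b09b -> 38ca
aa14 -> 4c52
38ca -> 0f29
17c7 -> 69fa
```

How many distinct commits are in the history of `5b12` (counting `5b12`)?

7

Walking parent pointers from 5b12: reachable set = {0f29, 17c7, 5b12, 5d3f, 69fa, 92b3, f95a}.
That is 7 commits.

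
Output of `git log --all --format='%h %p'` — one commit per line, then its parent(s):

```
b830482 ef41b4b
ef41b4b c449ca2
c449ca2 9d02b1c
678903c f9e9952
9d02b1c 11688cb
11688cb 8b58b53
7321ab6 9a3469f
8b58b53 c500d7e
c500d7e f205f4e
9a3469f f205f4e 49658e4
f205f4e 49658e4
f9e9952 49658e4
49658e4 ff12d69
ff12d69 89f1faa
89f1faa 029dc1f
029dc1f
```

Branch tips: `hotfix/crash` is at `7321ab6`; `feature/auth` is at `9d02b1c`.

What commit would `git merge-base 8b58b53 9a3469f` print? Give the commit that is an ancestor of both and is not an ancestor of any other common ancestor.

f205f4e

Ancestors of 8b58b53: {029dc1f, 49658e4, 89f1faa, 8b58b53, c500d7e, f205f4e, ff12d69}.
Ancestors of 9a3469f: {029dc1f, 49658e4, 89f1faa, 9a3469f, f205f4e, ff12d69}.
Common ancestors: {029dc1f, 49658e4, 89f1faa, f205f4e, ff12d69}.
Among these, f205f4e is not an ancestor of any other common ancestor — it is the merge base.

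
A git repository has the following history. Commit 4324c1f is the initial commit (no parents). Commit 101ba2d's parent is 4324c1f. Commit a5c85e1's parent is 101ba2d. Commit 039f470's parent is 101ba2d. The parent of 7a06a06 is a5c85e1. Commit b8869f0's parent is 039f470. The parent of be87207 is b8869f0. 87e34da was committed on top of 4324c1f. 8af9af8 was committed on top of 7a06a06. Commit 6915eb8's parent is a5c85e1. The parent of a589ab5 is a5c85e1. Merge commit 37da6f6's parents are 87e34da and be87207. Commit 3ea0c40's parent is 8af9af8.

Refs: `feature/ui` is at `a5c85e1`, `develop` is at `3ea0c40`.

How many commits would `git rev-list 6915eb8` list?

Walking parent pointers from 6915eb8: reachable set = {101ba2d, 4324c1f, 6915eb8, a5c85e1}.
That is 4 commits.

4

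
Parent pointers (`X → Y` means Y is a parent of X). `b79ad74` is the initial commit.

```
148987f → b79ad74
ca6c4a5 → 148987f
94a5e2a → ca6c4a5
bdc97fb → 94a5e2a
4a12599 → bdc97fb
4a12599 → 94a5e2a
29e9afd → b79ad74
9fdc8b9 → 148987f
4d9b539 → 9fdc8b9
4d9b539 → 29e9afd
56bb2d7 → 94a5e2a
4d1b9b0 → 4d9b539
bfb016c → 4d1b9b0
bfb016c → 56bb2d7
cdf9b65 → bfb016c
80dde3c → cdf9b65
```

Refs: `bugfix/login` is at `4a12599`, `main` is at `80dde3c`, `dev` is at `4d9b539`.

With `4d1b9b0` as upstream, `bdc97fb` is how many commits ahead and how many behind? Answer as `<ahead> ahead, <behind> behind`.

Reachable from bdc97fb: {148987f, 94a5e2a, b79ad74, bdc97fb, ca6c4a5}.
Reachable from 4d1b9b0: {148987f, 29e9afd, 4d1b9b0, 4d9b539, 9fdc8b9, b79ad74}.
Only in bdc97fb's history (ahead): {94a5e2a, bdc97fb, ca6c4a5} — 3.
Only in 4d1b9b0's history (behind): {29e9afd, 4d1b9b0, 4d9b539, 9fdc8b9} — 4.

3 ahead, 4 behind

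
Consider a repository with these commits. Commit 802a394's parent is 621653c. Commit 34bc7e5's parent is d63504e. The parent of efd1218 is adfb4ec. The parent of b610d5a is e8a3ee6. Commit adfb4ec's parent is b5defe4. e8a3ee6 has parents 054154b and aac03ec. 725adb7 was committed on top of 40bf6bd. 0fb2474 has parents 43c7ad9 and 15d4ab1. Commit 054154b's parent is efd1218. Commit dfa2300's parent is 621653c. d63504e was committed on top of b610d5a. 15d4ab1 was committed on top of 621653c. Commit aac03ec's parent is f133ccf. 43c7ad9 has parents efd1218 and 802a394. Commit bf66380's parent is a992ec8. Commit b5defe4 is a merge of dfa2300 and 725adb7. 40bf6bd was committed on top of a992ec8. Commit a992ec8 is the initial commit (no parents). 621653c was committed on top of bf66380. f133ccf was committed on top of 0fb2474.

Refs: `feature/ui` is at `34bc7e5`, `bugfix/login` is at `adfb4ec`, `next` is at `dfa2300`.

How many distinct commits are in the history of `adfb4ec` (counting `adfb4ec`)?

Walking parent pointers from adfb4ec: reachable set = {40bf6bd, 621653c, 725adb7, a992ec8, adfb4ec, b5defe4, bf66380, dfa2300}.
That is 8 commits.

8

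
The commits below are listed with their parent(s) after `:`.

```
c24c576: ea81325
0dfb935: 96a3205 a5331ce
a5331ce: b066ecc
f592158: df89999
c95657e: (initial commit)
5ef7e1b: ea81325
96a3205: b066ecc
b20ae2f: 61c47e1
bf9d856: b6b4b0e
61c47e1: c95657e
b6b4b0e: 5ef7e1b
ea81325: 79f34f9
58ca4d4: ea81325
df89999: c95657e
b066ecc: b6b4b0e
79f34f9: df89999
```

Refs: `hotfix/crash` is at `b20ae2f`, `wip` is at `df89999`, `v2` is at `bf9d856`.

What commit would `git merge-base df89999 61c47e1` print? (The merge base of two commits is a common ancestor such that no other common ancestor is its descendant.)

Ancestors of df89999: {c95657e, df89999}.
Ancestors of 61c47e1: {61c47e1, c95657e}.
Common ancestors: {c95657e}.
The only common ancestor is c95657e, so it is the merge base.

c95657e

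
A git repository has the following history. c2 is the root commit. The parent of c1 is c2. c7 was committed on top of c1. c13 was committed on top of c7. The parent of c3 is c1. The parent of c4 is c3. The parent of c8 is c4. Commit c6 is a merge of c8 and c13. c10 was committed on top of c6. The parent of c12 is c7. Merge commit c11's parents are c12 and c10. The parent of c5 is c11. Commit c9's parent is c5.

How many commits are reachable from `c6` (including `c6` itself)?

Walking parent pointers from c6: reachable set = {c1, c13, c2, c3, c4, c6, c7, c8}.
That is 8 commits.

8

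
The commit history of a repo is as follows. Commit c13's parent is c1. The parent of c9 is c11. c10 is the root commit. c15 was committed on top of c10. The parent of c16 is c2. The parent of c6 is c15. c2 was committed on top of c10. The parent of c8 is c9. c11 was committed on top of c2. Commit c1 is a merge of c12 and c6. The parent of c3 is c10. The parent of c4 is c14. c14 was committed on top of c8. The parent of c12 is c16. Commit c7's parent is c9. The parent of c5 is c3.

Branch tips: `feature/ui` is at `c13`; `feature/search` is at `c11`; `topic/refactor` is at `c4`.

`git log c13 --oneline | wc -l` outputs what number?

8

Walking parent pointers from c13: reachable set = {c1, c10, c12, c13, c15, c16, c2, c6}.
That is 8 commits.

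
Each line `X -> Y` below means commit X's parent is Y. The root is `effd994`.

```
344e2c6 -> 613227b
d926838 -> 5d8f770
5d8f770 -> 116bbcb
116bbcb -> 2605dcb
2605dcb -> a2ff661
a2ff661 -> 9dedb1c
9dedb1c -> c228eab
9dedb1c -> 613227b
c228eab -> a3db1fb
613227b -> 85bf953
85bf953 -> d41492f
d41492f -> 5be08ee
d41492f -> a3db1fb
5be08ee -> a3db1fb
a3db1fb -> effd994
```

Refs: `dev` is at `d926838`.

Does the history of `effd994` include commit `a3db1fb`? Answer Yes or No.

Ancestors of effd994: {effd994}.
a3db1fb is not in that set, so it is not an ancestor of effd994.

No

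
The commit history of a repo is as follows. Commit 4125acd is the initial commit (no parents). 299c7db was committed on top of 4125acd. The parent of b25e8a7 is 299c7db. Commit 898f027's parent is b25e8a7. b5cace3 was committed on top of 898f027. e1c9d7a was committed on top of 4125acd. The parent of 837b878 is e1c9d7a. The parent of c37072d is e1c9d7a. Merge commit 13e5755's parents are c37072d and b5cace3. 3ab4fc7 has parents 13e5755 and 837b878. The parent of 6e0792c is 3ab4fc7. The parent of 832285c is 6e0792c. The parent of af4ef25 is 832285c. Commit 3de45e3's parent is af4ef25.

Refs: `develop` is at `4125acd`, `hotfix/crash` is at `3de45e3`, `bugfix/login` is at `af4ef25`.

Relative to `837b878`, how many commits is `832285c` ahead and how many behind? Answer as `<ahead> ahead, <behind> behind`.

Reachable from 832285c: {13e5755, 299c7db, 3ab4fc7, 4125acd, 6e0792c, 832285c, 837b878, 898f027, b25e8a7, b5cace3, c37072d, e1c9d7a}.
Reachable from 837b878: {4125acd, 837b878, e1c9d7a}.
Only in 832285c's history (ahead): {13e5755, 299c7db, 3ab4fc7, 6e0792c, 832285c, 898f027, b25e8a7, b5cace3, c37072d} — 9.
Only in 837b878's history (behind): {} — 0.

9 ahead, 0 behind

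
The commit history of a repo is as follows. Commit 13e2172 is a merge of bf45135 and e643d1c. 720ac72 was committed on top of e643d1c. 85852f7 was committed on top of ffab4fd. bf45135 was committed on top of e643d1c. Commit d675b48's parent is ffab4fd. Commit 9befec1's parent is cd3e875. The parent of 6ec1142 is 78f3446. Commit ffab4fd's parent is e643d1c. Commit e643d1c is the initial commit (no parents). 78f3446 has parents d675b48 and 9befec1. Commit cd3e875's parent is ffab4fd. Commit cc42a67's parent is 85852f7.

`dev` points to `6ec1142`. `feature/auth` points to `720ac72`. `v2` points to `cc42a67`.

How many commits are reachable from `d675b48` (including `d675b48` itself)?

3

Walking parent pointers from d675b48: reachable set = {d675b48, e643d1c, ffab4fd}.
That is 3 commits.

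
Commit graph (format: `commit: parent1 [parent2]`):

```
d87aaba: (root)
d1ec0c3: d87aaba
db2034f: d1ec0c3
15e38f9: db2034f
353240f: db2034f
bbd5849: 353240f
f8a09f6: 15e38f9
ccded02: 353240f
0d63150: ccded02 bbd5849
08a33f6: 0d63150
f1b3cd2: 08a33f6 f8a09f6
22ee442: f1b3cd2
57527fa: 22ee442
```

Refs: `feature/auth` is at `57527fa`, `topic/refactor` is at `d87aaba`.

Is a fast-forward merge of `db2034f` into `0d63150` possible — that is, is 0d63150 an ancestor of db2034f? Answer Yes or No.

A fast-forward from 0d63150 to db2034f is possible iff 0d63150 is an ancestor of db2034f.
Ancestors of db2034f: {d1ec0c3, d87aaba, db2034f}.
0d63150 is not among them, so fast-forward is not possible.

No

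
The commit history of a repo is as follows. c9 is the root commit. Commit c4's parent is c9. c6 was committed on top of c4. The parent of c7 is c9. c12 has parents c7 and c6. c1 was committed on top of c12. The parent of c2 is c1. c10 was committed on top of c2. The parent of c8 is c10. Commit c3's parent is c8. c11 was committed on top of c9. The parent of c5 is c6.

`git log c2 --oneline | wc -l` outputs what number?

7

Walking parent pointers from c2: reachable set = {c1, c12, c2, c4, c6, c7, c9}.
That is 7 commits.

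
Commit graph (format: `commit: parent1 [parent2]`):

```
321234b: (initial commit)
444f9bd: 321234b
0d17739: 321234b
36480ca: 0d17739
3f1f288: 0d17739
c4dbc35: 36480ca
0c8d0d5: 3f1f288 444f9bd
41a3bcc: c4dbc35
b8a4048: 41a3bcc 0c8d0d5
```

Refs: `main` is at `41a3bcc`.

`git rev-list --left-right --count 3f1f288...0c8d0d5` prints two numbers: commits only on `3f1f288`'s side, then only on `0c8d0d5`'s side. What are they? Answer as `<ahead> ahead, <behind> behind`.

0 ahead, 2 behind

Reachable from 3f1f288: {0d17739, 321234b, 3f1f288}.
Reachable from 0c8d0d5: {0c8d0d5, 0d17739, 321234b, 3f1f288, 444f9bd}.
Only in 3f1f288's history (ahead): {} — 0.
Only in 0c8d0d5's history (behind): {0c8d0d5, 444f9bd} — 2.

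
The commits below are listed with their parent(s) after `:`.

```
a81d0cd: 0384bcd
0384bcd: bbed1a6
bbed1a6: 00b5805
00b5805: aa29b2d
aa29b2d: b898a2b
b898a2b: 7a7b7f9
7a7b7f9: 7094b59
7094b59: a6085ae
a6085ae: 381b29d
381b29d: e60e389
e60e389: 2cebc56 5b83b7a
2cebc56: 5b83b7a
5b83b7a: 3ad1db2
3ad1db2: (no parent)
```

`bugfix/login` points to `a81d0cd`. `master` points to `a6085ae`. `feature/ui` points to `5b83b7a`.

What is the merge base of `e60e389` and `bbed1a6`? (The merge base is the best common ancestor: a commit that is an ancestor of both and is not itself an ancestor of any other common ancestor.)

Ancestors of e60e389: {2cebc56, 3ad1db2, 5b83b7a, e60e389}.
Ancestors of bbed1a6: {00b5805, 2cebc56, 381b29d, 3ad1db2, 5b83b7a, 7094b59, 7a7b7f9, a6085ae, aa29b2d, b898a2b, bbed1a6, e60e389}.
Common ancestors: {2cebc56, 3ad1db2, 5b83b7a, e60e389}.
Among these, e60e389 is not an ancestor of any other common ancestor — it is the merge base.

e60e389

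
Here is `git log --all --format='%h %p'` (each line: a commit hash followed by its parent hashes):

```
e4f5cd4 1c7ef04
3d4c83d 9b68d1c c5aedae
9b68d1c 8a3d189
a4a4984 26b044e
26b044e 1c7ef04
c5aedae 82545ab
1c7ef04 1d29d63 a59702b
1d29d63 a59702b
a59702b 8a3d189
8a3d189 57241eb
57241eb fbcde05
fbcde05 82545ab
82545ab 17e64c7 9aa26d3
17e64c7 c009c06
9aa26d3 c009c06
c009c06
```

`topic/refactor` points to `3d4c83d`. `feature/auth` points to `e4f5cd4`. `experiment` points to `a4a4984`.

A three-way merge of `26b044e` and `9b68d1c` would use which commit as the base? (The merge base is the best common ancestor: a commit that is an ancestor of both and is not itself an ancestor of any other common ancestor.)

8a3d189

Ancestors of 26b044e: {17e64c7, 1c7ef04, 1d29d63, 26b044e, 57241eb, 82545ab, 8a3d189, 9aa26d3, a59702b, c009c06, fbcde05}.
Ancestors of 9b68d1c: {17e64c7, 57241eb, 82545ab, 8a3d189, 9aa26d3, 9b68d1c, c009c06, fbcde05}.
Common ancestors: {17e64c7, 57241eb, 82545ab, 8a3d189, 9aa26d3, c009c06, fbcde05}.
Among these, 8a3d189 is not an ancestor of any other common ancestor — it is the merge base.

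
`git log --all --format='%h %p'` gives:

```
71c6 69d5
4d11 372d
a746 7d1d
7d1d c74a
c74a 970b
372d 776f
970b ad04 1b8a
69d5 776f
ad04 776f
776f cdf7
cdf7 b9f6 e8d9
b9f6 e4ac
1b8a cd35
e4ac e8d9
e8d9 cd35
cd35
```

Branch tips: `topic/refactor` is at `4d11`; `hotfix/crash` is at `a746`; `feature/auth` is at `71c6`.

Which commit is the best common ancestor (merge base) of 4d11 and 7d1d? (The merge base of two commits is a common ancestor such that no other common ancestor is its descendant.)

776f

Ancestors of 4d11: {372d, 4d11, 776f, b9f6, cd35, cdf7, e4ac, e8d9}.
Ancestors of 7d1d: {1b8a, 776f, 7d1d, 970b, ad04, b9f6, c74a, cd35, cdf7, e4ac, e8d9}.
Common ancestors: {776f, b9f6, cd35, cdf7, e4ac, e8d9}.
Among these, 776f is not an ancestor of any other common ancestor — it is the merge base.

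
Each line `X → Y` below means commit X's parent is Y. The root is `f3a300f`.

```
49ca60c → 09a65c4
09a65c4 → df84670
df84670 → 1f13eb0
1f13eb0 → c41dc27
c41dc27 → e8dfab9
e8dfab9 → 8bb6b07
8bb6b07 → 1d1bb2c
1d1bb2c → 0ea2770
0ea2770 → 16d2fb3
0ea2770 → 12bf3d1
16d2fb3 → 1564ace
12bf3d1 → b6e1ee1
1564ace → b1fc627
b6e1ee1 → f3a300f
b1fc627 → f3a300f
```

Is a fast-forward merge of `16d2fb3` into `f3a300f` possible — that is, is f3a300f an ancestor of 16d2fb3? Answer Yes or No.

A fast-forward from f3a300f to 16d2fb3 is possible iff f3a300f is an ancestor of 16d2fb3.
Ancestors of 16d2fb3: {1564ace, 16d2fb3, b1fc627, f3a300f}.
f3a300f is among them, so fast-forward is possible.

Yes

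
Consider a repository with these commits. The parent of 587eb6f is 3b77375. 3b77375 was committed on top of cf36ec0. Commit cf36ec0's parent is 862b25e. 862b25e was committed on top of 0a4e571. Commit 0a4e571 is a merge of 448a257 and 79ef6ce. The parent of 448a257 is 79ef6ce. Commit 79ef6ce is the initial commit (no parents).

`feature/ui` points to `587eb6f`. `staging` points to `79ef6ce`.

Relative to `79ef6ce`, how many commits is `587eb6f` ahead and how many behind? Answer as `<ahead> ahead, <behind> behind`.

6 ahead, 0 behind

Reachable from 587eb6f: {0a4e571, 3b77375, 448a257, 587eb6f, 79ef6ce, 862b25e, cf36ec0}.
Reachable from 79ef6ce: {79ef6ce}.
Only in 587eb6f's history (ahead): {0a4e571, 3b77375, 448a257, 587eb6f, 862b25e, cf36ec0} — 6.
Only in 79ef6ce's history (behind): {} — 0.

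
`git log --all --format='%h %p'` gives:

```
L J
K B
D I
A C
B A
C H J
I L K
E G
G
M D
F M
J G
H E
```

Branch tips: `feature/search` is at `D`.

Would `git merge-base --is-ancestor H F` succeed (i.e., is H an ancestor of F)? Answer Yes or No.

Yes

Ancestors of F (commits reachable by following parents): {A, B, C, D, E, F, G, H, I, J, K, L, M}.
H is in that set, so it is an ancestor of F.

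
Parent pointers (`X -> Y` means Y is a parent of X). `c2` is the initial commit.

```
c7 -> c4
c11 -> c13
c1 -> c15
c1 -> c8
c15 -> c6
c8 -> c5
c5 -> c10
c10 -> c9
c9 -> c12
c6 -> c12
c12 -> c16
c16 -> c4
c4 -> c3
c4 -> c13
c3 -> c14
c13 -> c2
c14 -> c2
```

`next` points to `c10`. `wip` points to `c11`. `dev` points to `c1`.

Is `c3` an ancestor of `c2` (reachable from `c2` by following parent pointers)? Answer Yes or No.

No

Ancestors of c2: {c2}.
c3 is not in that set, so it is not an ancestor of c2.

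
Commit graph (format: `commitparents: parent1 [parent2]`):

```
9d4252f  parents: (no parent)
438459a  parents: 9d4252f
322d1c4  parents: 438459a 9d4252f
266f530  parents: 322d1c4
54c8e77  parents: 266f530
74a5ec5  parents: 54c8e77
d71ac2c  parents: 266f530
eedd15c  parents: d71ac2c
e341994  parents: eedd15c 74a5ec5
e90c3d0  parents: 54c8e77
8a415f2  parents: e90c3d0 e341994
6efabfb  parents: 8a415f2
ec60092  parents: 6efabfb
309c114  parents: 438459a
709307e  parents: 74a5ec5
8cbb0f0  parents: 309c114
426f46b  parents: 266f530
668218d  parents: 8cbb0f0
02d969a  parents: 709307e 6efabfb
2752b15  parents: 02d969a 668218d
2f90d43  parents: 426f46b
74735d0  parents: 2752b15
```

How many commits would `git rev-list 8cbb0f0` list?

Walking parent pointers from 8cbb0f0: reachable set = {309c114, 438459a, 8cbb0f0, 9d4252f}.
That is 4 commits.

4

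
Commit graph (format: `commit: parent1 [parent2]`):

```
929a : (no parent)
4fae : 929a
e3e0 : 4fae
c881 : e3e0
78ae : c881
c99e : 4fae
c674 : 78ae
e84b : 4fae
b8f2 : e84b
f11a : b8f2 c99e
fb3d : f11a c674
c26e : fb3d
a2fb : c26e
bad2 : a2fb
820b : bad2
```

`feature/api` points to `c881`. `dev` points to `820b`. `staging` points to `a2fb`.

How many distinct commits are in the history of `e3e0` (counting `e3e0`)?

Walking parent pointers from e3e0: reachable set = {4fae, 929a, e3e0}.
That is 3 commits.

3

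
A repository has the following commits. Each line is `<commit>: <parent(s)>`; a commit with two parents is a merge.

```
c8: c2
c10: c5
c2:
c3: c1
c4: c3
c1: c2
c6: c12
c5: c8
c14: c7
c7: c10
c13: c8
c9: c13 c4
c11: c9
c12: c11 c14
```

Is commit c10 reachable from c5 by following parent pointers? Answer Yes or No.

Ancestors of c5: {c2, c5, c8}.
c10 is not in that set, so it is not an ancestor of c5.

No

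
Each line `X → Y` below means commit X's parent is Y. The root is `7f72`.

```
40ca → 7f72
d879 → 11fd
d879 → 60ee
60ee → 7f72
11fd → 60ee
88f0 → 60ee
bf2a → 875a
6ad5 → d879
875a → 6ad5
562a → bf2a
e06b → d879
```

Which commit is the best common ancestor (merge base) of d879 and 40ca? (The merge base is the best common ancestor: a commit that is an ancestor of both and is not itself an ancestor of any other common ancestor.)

7f72

Ancestors of d879: {11fd, 60ee, 7f72, d879}.
Ancestors of 40ca: {40ca, 7f72}.
Common ancestors: {7f72}.
The only common ancestor is 7f72, so it is the merge base.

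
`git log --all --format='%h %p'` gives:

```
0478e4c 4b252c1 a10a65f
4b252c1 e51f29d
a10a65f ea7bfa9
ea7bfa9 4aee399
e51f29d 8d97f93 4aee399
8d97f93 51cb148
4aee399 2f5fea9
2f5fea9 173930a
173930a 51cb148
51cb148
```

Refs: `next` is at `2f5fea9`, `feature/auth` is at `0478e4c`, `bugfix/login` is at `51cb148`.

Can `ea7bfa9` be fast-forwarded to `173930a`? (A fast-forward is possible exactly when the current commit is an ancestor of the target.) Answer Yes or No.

No

A fast-forward from ea7bfa9 to 173930a is possible iff ea7bfa9 is an ancestor of 173930a.
Ancestors of 173930a: {173930a, 51cb148}.
ea7bfa9 is not among them, so fast-forward is not possible.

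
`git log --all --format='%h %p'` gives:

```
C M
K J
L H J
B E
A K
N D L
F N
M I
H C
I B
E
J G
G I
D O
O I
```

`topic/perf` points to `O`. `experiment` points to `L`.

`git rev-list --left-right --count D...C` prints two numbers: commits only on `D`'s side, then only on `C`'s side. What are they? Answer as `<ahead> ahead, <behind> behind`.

2 ahead, 2 behind

Reachable from D: {B, D, E, I, O}.
Reachable from C: {B, C, E, I, M}.
Only in D's history (ahead): {D, O} — 2.
Only in C's history (behind): {C, M} — 2.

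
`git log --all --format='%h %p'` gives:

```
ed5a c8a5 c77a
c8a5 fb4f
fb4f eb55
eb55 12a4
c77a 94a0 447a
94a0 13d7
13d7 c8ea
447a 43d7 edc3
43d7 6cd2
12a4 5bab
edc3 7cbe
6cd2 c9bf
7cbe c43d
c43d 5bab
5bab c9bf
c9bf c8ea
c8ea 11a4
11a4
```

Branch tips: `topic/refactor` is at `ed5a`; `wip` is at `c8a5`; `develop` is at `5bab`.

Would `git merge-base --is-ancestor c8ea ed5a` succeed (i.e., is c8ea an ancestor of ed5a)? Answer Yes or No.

Ancestors of ed5a (commits reachable by following parents): {11a4, 12a4, 13d7, 43d7, 447a, 5bab, 6cd2, 7cbe, 94a0, c43d, c77a, c8a5, c8ea, c9bf, eb55, ed5a, edc3, fb4f}.
c8ea is in that set, so it is an ancestor of ed5a.

Yes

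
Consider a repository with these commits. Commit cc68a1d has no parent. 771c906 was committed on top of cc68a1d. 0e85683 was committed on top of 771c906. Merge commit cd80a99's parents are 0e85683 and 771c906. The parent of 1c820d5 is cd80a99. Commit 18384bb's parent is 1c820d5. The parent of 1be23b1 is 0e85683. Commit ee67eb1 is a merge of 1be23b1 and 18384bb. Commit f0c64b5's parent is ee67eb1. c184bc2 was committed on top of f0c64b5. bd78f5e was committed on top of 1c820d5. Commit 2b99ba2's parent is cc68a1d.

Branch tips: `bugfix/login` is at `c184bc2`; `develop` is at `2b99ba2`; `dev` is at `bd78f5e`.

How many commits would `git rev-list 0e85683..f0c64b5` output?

Reachable from f0c64b5: {0e85683, 18384bb, 1be23b1, 1c820d5, 771c906, cc68a1d, cd80a99, ee67eb1, f0c64b5}.
Reachable from 0e85683: {0e85683, 771c906, cc68a1d}.
In f0c64b5's history but not 0e85683's: {18384bb, 1be23b1, 1c820d5, cd80a99, ee67eb1, f0c64b5} — 6 commits.

6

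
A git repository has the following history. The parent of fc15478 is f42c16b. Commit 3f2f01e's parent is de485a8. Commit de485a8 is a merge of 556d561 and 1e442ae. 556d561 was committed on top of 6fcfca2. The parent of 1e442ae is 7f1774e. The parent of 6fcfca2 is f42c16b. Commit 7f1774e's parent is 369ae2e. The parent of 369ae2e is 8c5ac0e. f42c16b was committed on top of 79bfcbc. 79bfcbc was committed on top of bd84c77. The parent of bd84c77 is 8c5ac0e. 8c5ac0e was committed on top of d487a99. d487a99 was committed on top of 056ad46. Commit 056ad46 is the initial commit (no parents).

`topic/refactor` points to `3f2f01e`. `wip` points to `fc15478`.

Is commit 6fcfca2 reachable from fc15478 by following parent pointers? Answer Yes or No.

No

Ancestors of fc15478: {056ad46, 79bfcbc, 8c5ac0e, bd84c77, d487a99, f42c16b, fc15478}.
6fcfca2 is not in that set, so it is not an ancestor of fc15478.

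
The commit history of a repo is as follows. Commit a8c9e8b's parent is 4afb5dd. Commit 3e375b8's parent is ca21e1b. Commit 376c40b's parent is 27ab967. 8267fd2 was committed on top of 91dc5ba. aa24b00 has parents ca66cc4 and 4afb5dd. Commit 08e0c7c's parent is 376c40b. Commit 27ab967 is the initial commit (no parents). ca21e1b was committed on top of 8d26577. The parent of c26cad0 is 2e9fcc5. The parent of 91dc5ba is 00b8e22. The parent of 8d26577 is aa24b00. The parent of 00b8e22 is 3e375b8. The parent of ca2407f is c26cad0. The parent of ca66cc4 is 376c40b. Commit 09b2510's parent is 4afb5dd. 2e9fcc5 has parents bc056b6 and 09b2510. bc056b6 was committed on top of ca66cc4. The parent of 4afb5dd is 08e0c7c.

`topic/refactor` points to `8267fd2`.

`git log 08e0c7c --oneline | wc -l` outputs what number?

Walking parent pointers from 08e0c7c: reachable set = {08e0c7c, 27ab967, 376c40b}.
That is 3 commits.

3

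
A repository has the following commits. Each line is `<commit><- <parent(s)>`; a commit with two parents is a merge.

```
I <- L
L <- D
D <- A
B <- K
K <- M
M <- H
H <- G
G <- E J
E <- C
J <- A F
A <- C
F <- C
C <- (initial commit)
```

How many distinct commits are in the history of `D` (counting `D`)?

Walking parent pointers from D: reachable set = {A, C, D}.
That is 3 commits.

3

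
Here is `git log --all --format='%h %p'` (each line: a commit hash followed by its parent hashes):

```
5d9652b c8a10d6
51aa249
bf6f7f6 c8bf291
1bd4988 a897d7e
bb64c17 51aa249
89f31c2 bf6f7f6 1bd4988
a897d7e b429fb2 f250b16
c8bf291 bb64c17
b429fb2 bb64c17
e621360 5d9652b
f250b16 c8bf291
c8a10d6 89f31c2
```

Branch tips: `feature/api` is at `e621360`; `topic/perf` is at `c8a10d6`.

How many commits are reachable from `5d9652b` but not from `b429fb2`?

Reachable from 5d9652b: {1bd4988, 51aa249, 5d9652b, 89f31c2, a897d7e, b429fb2, bb64c17, bf6f7f6, c8a10d6, c8bf291, f250b16}.
Reachable from b429fb2: {51aa249, b429fb2, bb64c17}.
In 5d9652b's history but not b429fb2's: {1bd4988, 5d9652b, 89f31c2, a897d7e, bf6f7f6, c8a10d6, c8bf291, f250b16} — 8 commits.

8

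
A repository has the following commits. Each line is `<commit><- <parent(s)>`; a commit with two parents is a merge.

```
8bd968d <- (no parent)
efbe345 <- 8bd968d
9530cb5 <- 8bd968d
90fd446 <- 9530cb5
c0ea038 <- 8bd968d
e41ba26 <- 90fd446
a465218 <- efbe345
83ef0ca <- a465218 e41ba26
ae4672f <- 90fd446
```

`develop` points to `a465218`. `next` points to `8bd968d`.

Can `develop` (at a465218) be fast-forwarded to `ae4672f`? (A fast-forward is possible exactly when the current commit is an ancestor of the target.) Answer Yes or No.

A fast-forward from a465218 to ae4672f is possible iff a465218 is an ancestor of ae4672f.
Ancestors of ae4672f: {8bd968d, 90fd446, 9530cb5, ae4672f}.
a465218 is not among them, so fast-forward is not possible.

No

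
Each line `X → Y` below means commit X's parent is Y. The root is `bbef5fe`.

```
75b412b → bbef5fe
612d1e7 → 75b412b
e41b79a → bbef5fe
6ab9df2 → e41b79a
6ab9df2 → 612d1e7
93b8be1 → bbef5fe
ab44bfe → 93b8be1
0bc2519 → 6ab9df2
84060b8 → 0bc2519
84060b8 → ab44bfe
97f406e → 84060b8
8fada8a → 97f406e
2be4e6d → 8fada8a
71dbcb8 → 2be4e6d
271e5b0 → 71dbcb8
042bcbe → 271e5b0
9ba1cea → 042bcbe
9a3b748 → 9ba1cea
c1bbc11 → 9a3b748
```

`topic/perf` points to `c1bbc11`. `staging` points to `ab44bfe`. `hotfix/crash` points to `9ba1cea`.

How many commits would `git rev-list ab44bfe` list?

3

Walking parent pointers from ab44bfe: reachable set = {93b8be1, ab44bfe, bbef5fe}.
That is 3 commits.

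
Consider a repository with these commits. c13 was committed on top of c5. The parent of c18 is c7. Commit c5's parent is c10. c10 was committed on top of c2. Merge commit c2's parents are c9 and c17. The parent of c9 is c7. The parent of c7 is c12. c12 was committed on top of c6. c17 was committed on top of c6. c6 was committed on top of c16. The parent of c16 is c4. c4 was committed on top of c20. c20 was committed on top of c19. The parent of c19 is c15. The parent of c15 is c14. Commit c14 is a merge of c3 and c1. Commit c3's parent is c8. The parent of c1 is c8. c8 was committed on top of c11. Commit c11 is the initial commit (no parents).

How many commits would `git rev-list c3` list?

Walking parent pointers from c3: reachable set = {c11, c3, c8}.
That is 3 commits.

3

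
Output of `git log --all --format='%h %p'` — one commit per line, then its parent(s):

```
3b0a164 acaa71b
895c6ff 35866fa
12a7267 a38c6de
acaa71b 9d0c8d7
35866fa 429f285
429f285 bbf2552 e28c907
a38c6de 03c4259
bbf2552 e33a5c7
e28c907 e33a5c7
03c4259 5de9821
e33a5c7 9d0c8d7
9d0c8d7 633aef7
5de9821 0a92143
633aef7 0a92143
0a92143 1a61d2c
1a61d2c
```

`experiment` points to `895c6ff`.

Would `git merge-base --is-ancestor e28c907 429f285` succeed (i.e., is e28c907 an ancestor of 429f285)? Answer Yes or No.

Ancestors of 429f285 (commits reachable by following parents): {0a92143, 1a61d2c, 429f285, 633aef7, 9d0c8d7, bbf2552, e28c907, e33a5c7}.
e28c907 is in that set, so it is an ancestor of 429f285.

Yes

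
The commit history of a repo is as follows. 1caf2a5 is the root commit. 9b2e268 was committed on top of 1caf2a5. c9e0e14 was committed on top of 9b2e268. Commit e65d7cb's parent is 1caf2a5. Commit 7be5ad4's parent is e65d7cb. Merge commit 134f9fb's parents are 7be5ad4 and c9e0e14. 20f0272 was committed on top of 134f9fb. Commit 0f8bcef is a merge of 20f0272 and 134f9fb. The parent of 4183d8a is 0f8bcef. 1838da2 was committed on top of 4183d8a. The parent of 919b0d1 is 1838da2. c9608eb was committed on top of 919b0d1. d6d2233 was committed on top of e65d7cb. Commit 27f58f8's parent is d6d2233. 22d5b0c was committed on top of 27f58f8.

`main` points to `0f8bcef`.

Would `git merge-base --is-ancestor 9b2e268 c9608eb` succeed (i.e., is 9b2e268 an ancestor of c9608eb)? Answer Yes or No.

Ancestors of c9608eb (commits reachable by following parents): {0f8bcef, 134f9fb, 1838da2, 1caf2a5, 20f0272, 4183d8a, 7be5ad4, 919b0d1, 9b2e268, c9608eb, c9e0e14, e65d7cb}.
9b2e268 is in that set, so it is an ancestor of c9608eb.

Yes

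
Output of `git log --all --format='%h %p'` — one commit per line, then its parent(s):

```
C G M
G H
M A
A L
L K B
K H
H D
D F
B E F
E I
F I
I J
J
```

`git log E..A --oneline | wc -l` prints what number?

7

Reachable from A: {A, B, D, E, F, H, I, J, K, L}.
Reachable from E: {E, I, J}.
In A's history but not E's: {A, B, D, F, H, K, L} — 7 commits.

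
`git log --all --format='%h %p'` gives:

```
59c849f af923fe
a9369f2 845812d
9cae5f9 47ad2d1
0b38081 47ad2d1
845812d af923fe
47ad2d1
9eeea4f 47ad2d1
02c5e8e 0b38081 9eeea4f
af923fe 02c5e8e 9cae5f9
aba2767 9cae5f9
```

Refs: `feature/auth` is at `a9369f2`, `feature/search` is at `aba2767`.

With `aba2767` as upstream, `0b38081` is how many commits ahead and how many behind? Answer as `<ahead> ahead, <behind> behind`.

Reachable from 0b38081: {0b38081, 47ad2d1}.
Reachable from aba2767: {47ad2d1, 9cae5f9, aba2767}.
Only in 0b38081's history (ahead): {0b38081} — 1.
Only in aba2767's history (behind): {9cae5f9, aba2767} — 2.

1 ahead, 2 behind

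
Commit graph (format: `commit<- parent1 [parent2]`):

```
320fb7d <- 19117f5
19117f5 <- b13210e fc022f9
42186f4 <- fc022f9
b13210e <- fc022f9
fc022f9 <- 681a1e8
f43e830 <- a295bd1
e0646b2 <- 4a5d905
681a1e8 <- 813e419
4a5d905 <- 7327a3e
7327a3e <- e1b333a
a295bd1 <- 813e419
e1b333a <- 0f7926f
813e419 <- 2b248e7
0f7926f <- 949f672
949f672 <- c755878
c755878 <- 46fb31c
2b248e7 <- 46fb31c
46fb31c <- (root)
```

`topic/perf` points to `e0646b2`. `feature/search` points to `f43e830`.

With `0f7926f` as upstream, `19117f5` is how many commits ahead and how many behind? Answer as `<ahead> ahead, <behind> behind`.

Reachable from 19117f5: {19117f5, 2b248e7, 46fb31c, 681a1e8, 813e419, b13210e, fc022f9}.
Reachable from 0f7926f: {0f7926f, 46fb31c, 949f672, c755878}.
Only in 19117f5's history (ahead): {19117f5, 2b248e7, 681a1e8, 813e419, b13210e, fc022f9} — 6.
Only in 0f7926f's history (behind): {0f7926f, 949f672, c755878} — 3.

6 ahead, 3 behind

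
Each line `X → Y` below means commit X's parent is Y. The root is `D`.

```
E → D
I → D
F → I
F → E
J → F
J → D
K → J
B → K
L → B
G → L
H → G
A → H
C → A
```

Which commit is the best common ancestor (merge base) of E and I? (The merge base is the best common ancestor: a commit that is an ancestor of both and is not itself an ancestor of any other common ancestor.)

Ancestors of E: {D, E}.
Ancestors of I: {D, I}.
Common ancestors: {D}.
The only common ancestor is D, so it is the merge base.

D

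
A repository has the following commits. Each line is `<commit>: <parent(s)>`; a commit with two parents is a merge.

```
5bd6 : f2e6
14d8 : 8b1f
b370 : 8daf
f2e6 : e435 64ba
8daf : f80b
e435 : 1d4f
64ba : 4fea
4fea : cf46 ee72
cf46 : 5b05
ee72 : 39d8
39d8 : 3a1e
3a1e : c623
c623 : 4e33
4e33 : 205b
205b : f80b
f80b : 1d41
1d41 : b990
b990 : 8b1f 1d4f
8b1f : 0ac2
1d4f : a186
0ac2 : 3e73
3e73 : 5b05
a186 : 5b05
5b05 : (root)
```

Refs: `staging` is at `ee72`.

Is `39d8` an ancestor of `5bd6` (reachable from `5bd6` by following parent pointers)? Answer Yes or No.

Yes

Ancestors of 5bd6 (commits reachable by following parents): {0ac2, 1d41, 1d4f, 205b, 39d8, 3a1e, 3e73, 4e33, 4fea, 5b05, 5bd6, 64ba, 8b1f, a186, b990, c623, cf46, e435, ee72, f2e6, f80b}.
39d8 is in that set, so it is an ancestor of 5bd6.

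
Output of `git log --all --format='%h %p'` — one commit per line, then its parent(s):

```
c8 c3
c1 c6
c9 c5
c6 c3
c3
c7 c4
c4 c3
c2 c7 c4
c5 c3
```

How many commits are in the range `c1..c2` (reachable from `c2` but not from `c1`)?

Reachable from c2: {c2, c3, c4, c7}.
Reachable from c1: {c1, c3, c6}.
In c2's history but not c1's: {c2, c4, c7} — 3 commits.

3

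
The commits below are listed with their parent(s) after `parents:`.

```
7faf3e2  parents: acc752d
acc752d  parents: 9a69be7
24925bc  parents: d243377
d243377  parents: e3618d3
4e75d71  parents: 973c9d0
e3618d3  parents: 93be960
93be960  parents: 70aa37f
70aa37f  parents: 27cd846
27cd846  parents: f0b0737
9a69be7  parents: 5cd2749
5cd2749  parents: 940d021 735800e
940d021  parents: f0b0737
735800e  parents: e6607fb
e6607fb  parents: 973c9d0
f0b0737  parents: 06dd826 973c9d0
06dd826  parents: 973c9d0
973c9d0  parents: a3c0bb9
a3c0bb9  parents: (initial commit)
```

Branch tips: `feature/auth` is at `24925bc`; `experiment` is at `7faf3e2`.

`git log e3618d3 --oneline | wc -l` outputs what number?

Walking parent pointers from e3618d3: reachable set = {06dd826, 27cd846, 70aa37f, 93be960, 973c9d0, a3c0bb9, e3618d3, f0b0737}.
That is 8 commits.

8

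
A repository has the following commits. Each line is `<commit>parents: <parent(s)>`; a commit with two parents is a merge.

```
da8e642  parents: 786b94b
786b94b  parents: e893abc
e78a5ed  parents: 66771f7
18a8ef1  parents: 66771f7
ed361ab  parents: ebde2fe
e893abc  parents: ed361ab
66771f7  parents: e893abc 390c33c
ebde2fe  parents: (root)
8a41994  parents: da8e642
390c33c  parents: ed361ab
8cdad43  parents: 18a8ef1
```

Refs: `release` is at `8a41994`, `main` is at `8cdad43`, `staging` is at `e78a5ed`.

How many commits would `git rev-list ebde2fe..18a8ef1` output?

Reachable from 18a8ef1: {18a8ef1, 390c33c, 66771f7, e893abc, ebde2fe, ed361ab}.
Reachable from ebde2fe: {ebde2fe}.
In 18a8ef1's history but not ebde2fe's: {18a8ef1, 390c33c, 66771f7, e893abc, ed361ab} — 5 commits.

5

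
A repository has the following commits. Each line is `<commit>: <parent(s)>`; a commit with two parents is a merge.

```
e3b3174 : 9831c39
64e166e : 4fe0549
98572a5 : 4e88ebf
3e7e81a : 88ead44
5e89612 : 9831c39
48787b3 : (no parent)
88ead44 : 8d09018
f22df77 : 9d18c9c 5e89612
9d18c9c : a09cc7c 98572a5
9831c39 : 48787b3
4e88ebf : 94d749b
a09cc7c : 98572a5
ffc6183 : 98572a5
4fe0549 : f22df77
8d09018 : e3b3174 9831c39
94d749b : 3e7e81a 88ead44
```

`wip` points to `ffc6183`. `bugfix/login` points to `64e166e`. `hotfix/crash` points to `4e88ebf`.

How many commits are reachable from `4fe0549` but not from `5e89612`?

Reachable from 4fe0549: {3e7e81a, 48787b3, 4e88ebf, 4fe0549, 5e89612, 88ead44, 8d09018, 94d749b, 9831c39, 98572a5, 9d18c9c, a09cc7c, e3b3174, f22df77}.
Reachable from 5e89612: {48787b3, 5e89612, 9831c39}.
In 4fe0549's history but not 5e89612's: {3e7e81a, 4e88ebf, 4fe0549, 88ead44, 8d09018, 94d749b, 98572a5, 9d18c9c, a09cc7c, e3b3174, f22df77} — 11 commits.

11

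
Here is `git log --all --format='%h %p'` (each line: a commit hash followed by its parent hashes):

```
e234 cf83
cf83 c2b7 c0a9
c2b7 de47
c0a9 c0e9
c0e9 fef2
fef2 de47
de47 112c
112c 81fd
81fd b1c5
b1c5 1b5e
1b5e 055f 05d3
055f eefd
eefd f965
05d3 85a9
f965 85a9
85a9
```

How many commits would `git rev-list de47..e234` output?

Reachable from e234: {055f, 05d3, 112c, 1b5e, 81fd, 85a9, b1c5, c0a9, c0e9, c2b7, cf83, de47, e234, eefd, f965, fef2}.
Reachable from de47: {055f, 05d3, 112c, 1b5e, 81fd, 85a9, b1c5, de47, eefd, f965}.
In e234's history but not de47's: {c0a9, c0e9, c2b7, cf83, e234, fef2} — 6 commits.

6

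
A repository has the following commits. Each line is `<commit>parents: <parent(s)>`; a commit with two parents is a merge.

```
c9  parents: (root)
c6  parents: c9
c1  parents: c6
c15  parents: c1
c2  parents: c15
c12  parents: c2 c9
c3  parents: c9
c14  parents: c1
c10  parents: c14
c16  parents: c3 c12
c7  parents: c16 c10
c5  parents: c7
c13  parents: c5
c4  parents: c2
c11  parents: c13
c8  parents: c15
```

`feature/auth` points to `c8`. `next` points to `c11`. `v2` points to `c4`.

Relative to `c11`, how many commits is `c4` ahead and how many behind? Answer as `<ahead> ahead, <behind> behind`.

1 ahead, 9 behind

Reachable from c4: {c1, c15, c2, c4, c6, c9}.
Reachable from c11: {c1, c10, c11, c12, c13, c14, c15, c16, c2, c3, c5, c6, c7, c9}.
Only in c4's history (ahead): {c4} — 1.
Only in c11's history (behind): {c10, c11, c12, c13, c14, c16, c3, c5, c7} — 9.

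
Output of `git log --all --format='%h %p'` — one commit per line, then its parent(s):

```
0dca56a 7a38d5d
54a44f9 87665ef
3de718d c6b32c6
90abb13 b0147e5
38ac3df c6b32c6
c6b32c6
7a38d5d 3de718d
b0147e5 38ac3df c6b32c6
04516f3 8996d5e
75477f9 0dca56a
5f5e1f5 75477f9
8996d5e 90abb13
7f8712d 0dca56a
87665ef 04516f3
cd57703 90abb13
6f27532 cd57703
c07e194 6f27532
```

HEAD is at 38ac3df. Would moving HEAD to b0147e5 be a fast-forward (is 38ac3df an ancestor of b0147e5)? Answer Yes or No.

Yes

A fast-forward from 38ac3df to b0147e5 is possible iff 38ac3df is an ancestor of b0147e5.
Ancestors of b0147e5: {38ac3df, b0147e5, c6b32c6}.
38ac3df is among them, so fast-forward is possible.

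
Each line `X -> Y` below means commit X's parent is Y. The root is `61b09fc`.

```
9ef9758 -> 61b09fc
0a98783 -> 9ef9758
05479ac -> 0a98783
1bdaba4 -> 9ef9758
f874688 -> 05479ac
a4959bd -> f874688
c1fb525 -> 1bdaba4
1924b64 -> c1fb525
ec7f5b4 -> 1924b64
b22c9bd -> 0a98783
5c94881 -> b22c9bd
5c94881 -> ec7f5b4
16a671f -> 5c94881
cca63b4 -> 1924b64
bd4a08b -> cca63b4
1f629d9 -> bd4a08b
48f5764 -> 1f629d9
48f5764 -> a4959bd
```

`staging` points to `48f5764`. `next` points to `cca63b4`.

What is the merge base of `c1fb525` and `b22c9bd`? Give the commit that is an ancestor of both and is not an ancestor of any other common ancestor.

9ef9758

Ancestors of c1fb525: {1bdaba4, 61b09fc, 9ef9758, c1fb525}.
Ancestors of b22c9bd: {0a98783, 61b09fc, 9ef9758, b22c9bd}.
Common ancestors: {61b09fc, 9ef9758}.
Among these, 9ef9758 is not an ancestor of any other common ancestor — it is the merge base.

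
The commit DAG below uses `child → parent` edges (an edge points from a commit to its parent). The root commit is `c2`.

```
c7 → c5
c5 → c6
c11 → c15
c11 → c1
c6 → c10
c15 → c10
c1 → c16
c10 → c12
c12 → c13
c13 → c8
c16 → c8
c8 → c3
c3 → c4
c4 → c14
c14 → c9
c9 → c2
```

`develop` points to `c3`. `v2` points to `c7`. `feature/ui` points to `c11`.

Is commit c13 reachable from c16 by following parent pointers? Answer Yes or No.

No

Ancestors of c16: {c14, c16, c2, c3, c4, c8, c9}.
c13 is not in that set, so it is not an ancestor of c16.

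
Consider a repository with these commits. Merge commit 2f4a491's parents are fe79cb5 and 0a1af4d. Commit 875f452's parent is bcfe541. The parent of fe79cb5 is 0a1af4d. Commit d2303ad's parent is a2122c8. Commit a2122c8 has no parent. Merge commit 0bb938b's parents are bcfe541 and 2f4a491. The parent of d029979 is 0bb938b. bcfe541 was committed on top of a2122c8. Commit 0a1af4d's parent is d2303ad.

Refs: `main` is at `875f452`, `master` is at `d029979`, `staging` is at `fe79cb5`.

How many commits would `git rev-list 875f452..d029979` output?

Reachable from d029979: {0a1af4d, 0bb938b, 2f4a491, a2122c8, bcfe541, d029979, d2303ad, fe79cb5}.
Reachable from 875f452: {875f452, a2122c8, bcfe541}.
In d029979's history but not 875f452's: {0a1af4d, 0bb938b, 2f4a491, d029979, d2303ad, fe79cb5} — 6 commits.

6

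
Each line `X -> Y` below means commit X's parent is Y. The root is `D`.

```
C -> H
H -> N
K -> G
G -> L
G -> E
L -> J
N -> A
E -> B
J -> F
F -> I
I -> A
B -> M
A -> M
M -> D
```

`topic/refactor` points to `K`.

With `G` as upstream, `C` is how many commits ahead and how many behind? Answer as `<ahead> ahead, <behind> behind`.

3 ahead, 7 behind

Reachable from C: {A, C, D, H, M, N}.
Reachable from G: {A, B, D, E, F, G, I, J, L, M}.
Only in C's history (ahead): {C, H, N} — 3.
Only in G's history (behind): {B, E, F, G, I, J, L} — 7.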